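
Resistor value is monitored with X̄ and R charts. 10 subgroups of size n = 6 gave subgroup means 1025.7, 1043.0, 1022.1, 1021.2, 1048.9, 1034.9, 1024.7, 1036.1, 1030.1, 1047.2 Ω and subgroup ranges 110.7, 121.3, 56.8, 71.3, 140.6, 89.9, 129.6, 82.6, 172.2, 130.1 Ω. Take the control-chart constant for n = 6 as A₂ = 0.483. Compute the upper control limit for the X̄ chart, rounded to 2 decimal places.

1086.77

X̄̄ = (1025.7 + 1043.0 + 1022.1 + 1021.2 + 1048.9 + 1034.9 + 1024.7 + 1036.1 + 1030.1 + 1047.2) / 10 = 10333.9000 / 10 = 1033.3900
R̄ = (110.7 + 121.3 + 56.8 + 71.3 + 140.6 + 89.9 + 129.6 + 82.6 + 172.2 + 130.1) / 10 = 1105.1000 / 10 = 110.5100
UCL = X̄̄ + A₂·R̄ = 1033.3900 + 0.483 × 110.5100 = 1086.7663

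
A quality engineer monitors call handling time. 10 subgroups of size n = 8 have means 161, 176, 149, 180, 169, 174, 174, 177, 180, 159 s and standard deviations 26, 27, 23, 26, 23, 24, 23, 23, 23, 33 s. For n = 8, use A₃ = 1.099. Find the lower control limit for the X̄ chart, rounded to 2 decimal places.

142.32

X̄̄ = (161 + 176 + 149 + 180 + 169 + 174 + 174 + 177 + 180 + 159) / 10 = 169.9000
s̄ = (26 + 27 + 23 + 26 + 23 + 24 + 23 + 23 + 23 + 33) / 10 = 25.1000
LCL = X̄̄ − A₃·s̄ = 169.9000 − 1.099 × 25.1000 = 142.3151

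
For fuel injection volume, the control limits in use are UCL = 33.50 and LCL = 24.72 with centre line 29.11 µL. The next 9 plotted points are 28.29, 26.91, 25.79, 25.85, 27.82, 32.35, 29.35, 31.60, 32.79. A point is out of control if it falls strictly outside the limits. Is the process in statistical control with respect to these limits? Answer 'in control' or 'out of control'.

All 9 points lie within [24.72, 33.50].

in control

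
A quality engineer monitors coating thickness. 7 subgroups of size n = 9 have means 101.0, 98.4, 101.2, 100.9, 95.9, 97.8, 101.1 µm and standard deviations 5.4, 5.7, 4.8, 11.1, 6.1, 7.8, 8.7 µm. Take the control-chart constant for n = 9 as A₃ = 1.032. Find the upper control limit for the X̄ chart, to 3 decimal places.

106.784

X̄̄ = (101.0 + 98.4 + 101.2 + 100.9 + 95.9 + 97.8 + 101.1) / 7 = 99.4714
s̄ = (5.4 + 5.7 + 4.8 + 11.1 + 6.1 + 7.8 + 8.7) / 7 = 7.0857
UCL = X̄̄ + A₃·s̄ = 99.4714 + 1.032 × 7.0857 = 106.7839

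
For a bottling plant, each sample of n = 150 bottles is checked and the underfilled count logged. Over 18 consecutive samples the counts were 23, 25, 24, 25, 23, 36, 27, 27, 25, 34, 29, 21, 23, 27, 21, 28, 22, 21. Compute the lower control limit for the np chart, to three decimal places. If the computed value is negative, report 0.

p̄ = Σdᵢ / (k·n) = 461 / (18 × 150) = 0.17074
LCL = np̄ − 3·√(np̄(1−p̄)) = 25.6111 − 3 × 4.6085 = 11.7856

11.786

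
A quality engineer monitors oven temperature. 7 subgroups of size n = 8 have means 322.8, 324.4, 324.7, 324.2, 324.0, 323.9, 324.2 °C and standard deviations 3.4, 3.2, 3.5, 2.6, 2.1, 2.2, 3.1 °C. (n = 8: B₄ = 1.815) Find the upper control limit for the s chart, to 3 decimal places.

s̄ = (3.4 + 3.2 + 3.5 + 2.6 + 2.1 + 2.2 + 3.1) / 7 = 2.8714
UCL_s = B₄·s̄ = 1.815 × 2.8714 = 5.2116

5.212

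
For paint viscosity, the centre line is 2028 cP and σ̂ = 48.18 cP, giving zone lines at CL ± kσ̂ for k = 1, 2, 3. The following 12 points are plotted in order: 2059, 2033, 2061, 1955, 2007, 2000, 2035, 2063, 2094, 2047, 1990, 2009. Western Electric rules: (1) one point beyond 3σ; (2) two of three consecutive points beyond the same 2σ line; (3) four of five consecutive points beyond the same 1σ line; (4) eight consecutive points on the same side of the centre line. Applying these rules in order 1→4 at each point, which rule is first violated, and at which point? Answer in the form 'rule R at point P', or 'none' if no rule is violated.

Zone of each point (C = within 1σ̂, B = 1σ̂–2σ̂, A = 2σ̂–3σ̂, * = beyond 3σ̂; sign = side of CL): 1:+C, 2:+C, 3:+C, 4:-B, 5:-C, 6:-C, 7:+C, 8:+C, 9:+B, 10:+C, 11:-C, 12:-C
No rule fires across all 12 points.

none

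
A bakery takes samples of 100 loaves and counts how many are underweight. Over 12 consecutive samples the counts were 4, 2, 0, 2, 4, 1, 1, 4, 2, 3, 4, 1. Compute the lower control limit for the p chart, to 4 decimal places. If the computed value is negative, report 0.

0.0000

p̄ = Σdᵢ / (k·n) = 28 / (12 × 100) = 0.02333
LCL = p̄ − 3·√(p̄(1−p̄)/n) = 0.02333 − 3 × 0.01510 = -0.02195 → 0 (negative, so LCL = 0)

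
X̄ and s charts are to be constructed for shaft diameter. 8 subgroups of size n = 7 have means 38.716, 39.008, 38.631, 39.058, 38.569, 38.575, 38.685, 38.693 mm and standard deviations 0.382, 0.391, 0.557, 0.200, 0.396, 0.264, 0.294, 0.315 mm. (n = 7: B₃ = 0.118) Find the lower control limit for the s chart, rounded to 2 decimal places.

s̄ = (0.382 + 0.391 + 0.557 + 0.200 + 0.396 + 0.264 + 0.294 + 0.315) / 8 = 0.3499
LCL_s = B₃·s̄ = 0.118 × 0.3499 = 0.0413

0.04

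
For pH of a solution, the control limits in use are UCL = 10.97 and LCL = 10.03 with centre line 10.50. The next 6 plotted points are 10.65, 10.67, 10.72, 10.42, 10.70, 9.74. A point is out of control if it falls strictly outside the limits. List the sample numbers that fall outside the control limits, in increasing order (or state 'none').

6

Compare each point to [10.03, 10.97]: sample 6 = 9.74 < LCL.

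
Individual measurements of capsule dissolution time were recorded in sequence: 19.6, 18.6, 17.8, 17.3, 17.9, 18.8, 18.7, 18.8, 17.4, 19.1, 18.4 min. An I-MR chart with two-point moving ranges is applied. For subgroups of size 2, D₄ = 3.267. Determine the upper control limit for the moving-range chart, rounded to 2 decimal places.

2.55

Moving ranges: 1.0, 0.8, 0.5, 0.6, 0.9, 0.1, 0.1, 1.4, 1.7, 0.7; M̄R̄ = 7.8000 / 10 = 0.7800
UCL_MR = D₄·M̄R̄ = 3.267 × 0.7800 = 2.5483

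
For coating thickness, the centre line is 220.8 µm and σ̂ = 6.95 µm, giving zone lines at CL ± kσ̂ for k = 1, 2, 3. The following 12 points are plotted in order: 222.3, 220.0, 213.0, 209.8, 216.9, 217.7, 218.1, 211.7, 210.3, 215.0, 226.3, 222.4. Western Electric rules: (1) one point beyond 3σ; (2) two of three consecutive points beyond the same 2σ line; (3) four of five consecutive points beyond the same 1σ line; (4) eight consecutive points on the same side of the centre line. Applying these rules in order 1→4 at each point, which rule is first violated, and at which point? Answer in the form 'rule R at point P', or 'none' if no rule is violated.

rule 4 at point 9

Zone of each point (C = within 1σ̂, B = 1σ̂–2σ̂, A = 2σ̂–3σ̂, * = beyond 3σ̂; sign = side of CL): 1:+C, 2:-C, 3:-B, 4:-B, 5:-C, 6:-C, 7:-C, 8:-B, 9:-B, 10:-C, 11:+C, 12:+C
Rule 4 (eight consecutive points on the same side of the centre line) is satisfied at point 9.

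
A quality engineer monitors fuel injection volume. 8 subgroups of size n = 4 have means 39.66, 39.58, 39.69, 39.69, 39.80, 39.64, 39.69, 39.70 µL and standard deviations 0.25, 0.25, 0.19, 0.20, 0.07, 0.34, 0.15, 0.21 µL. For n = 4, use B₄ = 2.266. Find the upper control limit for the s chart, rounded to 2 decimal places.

s̄ = (0.25 + 0.25 + 0.19 + 0.20 + 0.07 + 0.34 + 0.15 + 0.21) / 8 = 0.2075
UCL_s = B₄·s̄ = 2.266 × 0.2075 = 0.4702

0.47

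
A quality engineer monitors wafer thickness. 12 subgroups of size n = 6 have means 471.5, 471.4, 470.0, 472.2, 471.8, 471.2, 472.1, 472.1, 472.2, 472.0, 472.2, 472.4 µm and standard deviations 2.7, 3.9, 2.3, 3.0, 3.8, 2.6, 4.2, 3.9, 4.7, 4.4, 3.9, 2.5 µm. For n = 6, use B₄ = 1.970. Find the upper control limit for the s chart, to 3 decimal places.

6.879

s̄ = (2.7 + 3.9 + 2.3 + 3.0 + 3.8 + 2.6 + 4.2 + 3.9 + 4.7 + 4.4 + 3.9 + 2.5) / 12 = 3.4917
UCL_s = B₄·s̄ = 1.970 × 3.4917 = 6.8786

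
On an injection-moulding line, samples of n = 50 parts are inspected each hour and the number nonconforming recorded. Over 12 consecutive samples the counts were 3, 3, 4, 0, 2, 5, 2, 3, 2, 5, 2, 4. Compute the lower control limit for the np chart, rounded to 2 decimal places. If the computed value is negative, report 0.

0.00

p̄ = Σdᵢ / (k·n) = 35 / (12 × 50) = 0.05833
LCL = np̄ − 3·√(np̄(1−p̄)) = 2.9167 − 3 × 1.6573 = -2.0551 → 0 (negative, so LCL = 0)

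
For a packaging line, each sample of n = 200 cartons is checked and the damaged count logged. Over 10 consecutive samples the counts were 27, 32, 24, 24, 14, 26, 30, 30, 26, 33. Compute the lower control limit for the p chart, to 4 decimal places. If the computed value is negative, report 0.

p̄ = Σdᵢ / (k·n) = 266 / (10 × 200) = 0.13300
LCL = p̄ − 3·√(p̄(1−p̄)/n) = 0.13300 − 3 × 0.02401 = 0.06097

0.0610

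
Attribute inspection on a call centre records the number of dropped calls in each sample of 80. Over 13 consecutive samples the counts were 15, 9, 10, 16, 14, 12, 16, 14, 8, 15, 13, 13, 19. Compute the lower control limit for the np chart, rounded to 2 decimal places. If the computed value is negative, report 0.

p̄ = Σdᵢ / (k·n) = 174 / (13 × 80) = 0.16731
LCL = np̄ − 3·√(np̄(1−p̄)) = 13.3846 − 3 × 3.3385 = 3.3693

3.37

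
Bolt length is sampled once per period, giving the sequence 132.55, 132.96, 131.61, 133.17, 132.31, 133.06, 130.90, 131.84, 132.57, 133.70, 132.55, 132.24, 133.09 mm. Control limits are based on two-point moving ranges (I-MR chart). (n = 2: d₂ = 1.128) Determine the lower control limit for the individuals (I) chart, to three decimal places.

X̄ = (132.55 + 132.96 + 131.61 + 133.17 + 132.31 + 133.06 + 130.90 + 131.84 + 132.57 + 133.70 + 132.55 + 132.24 + 133.09) / 13 = 132.5038
Moving ranges: 0.41, 1.35, 1.56, 0.86, 0.75, 2.16, 0.94, 0.73, 1.13, 1.15, 0.31, 0.85; M̄R̄ = 12.2000 / 12 = 1.0167
LCL = X̄ − 3·M̄R̄/d₂ = 132.5038 − 3 × 1.0167 / 1.128 = 129.7999

129.800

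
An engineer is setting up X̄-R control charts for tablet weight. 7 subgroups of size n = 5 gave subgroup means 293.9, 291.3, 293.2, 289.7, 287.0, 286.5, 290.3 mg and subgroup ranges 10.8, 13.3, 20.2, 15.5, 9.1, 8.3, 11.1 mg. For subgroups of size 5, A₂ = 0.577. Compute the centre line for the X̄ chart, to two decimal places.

X̄̄ = (293.9 + 291.3 + 293.2 + 289.7 + 287.0 + 286.5 + 290.3) / 7 = 2031.9000 / 7 = 290.2714
CL = X̄̄ = 290.2714

290.27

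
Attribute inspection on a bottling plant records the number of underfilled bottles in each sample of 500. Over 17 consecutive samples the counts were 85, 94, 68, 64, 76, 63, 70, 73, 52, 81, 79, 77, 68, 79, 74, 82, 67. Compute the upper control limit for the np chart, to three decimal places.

97.421

p̄ = Σdᵢ / (k·n) = 1252 / (17 × 500) = 0.14729
UCL = np̄ + 3·√(np̄(1−p̄)) = 73.6471 + 3 × √(73.6471×0.85271) = 73.6471 + 3 × 7.9246 = 97.4209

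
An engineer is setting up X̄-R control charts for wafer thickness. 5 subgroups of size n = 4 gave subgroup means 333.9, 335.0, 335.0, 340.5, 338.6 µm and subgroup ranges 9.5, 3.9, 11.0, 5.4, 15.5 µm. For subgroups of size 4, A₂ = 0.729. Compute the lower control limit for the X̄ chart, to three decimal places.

X̄̄ = (333.9 + 335.0 + 335.0 + 340.5 + 338.6) / 5 = 1683.0000 / 5 = 336.6000
R̄ = (9.5 + 3.9 + 11.0 + 5.4 + 15.5) / 5 = 45.3000 / 5 = 9.0600
LCL = X̄̄ − A₂·R̄ = 336.6000 − 0.729 × 9.0600 = 329.9953

329.995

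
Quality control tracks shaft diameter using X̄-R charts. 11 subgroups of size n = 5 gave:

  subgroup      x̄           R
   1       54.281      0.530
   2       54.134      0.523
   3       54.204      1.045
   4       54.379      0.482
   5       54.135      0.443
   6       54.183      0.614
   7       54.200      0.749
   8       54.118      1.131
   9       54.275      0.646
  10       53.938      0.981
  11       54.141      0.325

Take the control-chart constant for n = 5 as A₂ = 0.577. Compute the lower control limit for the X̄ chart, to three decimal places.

X̄̄ = (54.281 + 54.134 + 54.204 + 54.379 + 54.135 + 54.183 + 54.200 + 54.118 + 54.275 + 53.938 + 54.141) / 11 = 595.9880 / 11 = 54.1807
R̄ = (0.530 + 0.523 + 1.045 + 0.482 + 0.443 + 0.614 + 0.749 + 1.131 + 0.646 + 0.981 + 0.325) / 11 = 7.4690 / 11 = 0.6790
LCL = X̄̄ − A₂·R̄ = 54.1807 − 0.577 × 0.6790 = 53.7889

53.789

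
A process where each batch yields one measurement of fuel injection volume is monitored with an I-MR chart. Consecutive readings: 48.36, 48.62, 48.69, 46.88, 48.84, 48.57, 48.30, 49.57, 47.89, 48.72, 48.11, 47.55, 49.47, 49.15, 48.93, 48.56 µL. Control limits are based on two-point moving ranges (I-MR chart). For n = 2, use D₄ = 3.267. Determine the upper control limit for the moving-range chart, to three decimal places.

Moving ranges: 0.26, 0.07, 1.81, 1.96, 0.27, 0.27, 1.27, 1.68, 0.83, 0.61, 0.56, 1.92, 0.32, 0.22, 0.37; M̄R̄ = 12.4200 / 15 = 0.8280
UCL_MR = D₄·M̄R̄ = 3.267 × 0.8280 = 2.7051

2.705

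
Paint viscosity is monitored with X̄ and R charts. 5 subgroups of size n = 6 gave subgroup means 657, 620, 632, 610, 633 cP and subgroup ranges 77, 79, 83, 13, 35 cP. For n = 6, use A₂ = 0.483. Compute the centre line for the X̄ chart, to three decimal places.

X̄̄ = (657 + 620 + 632 + 610 + 633) / 5 = 3152.0000 / 5 = 630.4000
CL = X̄̄ = 630.4000

630.400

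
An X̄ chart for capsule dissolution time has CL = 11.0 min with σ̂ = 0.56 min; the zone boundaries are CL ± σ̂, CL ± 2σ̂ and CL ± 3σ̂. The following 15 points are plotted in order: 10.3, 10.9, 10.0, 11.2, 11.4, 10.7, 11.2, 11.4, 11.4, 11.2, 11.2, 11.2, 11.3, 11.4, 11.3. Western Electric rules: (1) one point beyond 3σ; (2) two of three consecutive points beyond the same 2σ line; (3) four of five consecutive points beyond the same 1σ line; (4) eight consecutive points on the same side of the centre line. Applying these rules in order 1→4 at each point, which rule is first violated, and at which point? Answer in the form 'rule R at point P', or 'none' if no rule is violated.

Zone of each point (C = within 1σ̂, B = 1σ̂–2σ̂, A = 2σ̂–3σ̂, * = beyond 3σ̂; sign = side of CL): 1:-B, 2:-C, 3:-B, 4:+C, 5:+C, 6:-C, 7:+C, 8:+C, 9:+C, 10:+C, 11:+C, 12:+C, 13:+C, 14:+C, 15:+C
Rule 4 (eight consecutive points on the same side of the centre line) is satisfied at point 14.

rule 4 at point 14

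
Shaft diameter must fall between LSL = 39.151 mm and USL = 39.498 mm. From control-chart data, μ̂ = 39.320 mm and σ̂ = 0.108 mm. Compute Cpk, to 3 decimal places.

0.522

Cpu = (USL − μ̂) / (3σ̂) = (39.498 − 39.320) / (3 × 0.108) = 0.5494; Cpl = (μ̂ − LSL) / (3σ̂) = (39.320 − 39.151) / (3 × 0.108) = 0.5216; Cpk = min(Cpu, Cpl) = 0.5216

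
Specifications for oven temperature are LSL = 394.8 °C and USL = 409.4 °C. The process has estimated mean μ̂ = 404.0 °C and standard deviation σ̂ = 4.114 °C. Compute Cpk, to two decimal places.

Cpu = (USL − μ̂) / (3σ̂) = (409.4 − 404.0) / (3 × 4.114) = 0.4375; Cpl = (μ̂ − LSL) / (3σ̂) = (404.0 − 394.8) / (3 × 4.114) = 0.7454; Cpk = min(Cpu, Cpl) = 0.4375

0.44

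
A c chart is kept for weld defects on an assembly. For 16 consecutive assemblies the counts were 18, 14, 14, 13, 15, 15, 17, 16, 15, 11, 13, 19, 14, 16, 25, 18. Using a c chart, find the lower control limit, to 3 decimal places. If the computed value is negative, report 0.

c̄ = (18 + 14 + 14 + 13 + 15 + 15 + 17 + 16 + 15 + 11 + 13 + 19 + 14 + 16 + 25 + 18) / 16 = 253 / 16 = 15.8125
LCL = c̄ − 3√c̄ = 15.8125 − 3 × 3.9765 = 3.8830

3.883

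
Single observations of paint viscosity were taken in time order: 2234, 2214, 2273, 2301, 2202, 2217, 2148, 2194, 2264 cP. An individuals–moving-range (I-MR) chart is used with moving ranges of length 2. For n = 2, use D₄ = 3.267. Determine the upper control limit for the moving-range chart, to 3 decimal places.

Moving ranges: 20, 59, 28, 99, 15, 69, 46, 70; M̄R̄ = 406.0000 / 8 = 50.7500
UCL_MR = D₄·M̄R̄ = 3.267 × 50.7500 = 165.8003

165.800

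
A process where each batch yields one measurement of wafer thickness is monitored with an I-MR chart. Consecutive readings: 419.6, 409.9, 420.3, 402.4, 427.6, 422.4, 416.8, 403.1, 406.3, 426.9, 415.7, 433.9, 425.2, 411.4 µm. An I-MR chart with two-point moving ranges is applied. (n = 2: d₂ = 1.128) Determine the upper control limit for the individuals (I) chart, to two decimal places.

450.68

X̄ = (419.6 + 409.9 + 420.3 + 402.4 + 427.6 + 422.4 + 416.8 + 403.1 + 406.3 + 426.9 + 415.7 + 433.9 + 425.2 + 411.4) / 14 = 417.2500
Moving ranges: 9.7, 10.4, 17.9, 25.2, 5.2, 5.6, 13.7, 3.2, 20.6, 11.2, 18.2, 8.7, 13.8; M̄R̄ = 163.4000 / 13 = 12.5692
UCL = X̄ + 3·M̄R̄/d₂ = 417.2500 + 3 × 12.5692 / 1.128 = 450.6788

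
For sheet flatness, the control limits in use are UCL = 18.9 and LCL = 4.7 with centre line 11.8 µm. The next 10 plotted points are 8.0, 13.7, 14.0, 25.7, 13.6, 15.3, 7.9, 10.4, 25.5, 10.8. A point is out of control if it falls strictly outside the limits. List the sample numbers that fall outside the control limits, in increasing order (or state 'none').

4, 9

Compare each point to [4.7, 18.9]: sample 4 = 25.7 > UCL; sample 9 = 25.5 > UCL.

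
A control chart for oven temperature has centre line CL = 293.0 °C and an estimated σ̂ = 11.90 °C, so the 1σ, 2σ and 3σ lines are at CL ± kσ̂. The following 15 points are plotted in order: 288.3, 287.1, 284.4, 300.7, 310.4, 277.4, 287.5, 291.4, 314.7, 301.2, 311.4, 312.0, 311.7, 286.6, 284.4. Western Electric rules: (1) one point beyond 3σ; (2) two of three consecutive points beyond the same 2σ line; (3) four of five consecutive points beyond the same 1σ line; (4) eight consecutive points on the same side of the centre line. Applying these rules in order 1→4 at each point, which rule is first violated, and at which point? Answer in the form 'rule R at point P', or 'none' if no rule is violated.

Zone of each point (C = within 1σ̂, B = 1σ̂–2σ̂, A = 2σ̂–3σ̂, * = beyond 3σ̂; sign = side of CL): 1:-C, 2:-C, 3:-C, 4:+C, 5:+B, 6:-B, 7:-C, 8:-C, 9:+B, 10:+C, 11:+B, 12:+B, 13:+B, 14:-C, 15:-C
Rule 3 (four of five consecutive points beyond the same 1σ limit) is satisfied at point 13.

rule 3 at point 13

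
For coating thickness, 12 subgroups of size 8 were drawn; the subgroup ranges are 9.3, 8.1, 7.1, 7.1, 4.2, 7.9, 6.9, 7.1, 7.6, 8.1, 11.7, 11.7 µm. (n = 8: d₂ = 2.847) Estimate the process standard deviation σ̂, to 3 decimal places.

R̄ = (9.3 + 8.1 + 7.1 + 7.1 + 4.2 + 7.9 + 6.9 + 7.1 + 7.6 + 8.1 + 11.7 + 11.7) / 12 = 8.0667
σ̂ = R̄ / d₂ = 8.0667 / 2.847 = 2.8334

2.833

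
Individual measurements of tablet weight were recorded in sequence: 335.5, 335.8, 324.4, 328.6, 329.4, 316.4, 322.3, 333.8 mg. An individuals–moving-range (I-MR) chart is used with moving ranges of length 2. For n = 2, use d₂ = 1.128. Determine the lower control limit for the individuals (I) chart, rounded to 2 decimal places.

310.38

X̄ = (335.5 + 335.8 + 324.4 + 328.6 + 329.4 + 316.4 + 322.3 + 333.8) / 8 = 328.2750
Moving ranges: 0.3, 11.4, 4.2, 0.8, 13.0, 5.9, 11.5; M̄R̄ = 47.1000 / 7 = 6.7286
LCL = X̄ − 3·M̄R̄/d₂ = 328.2750 − 3 × 6.7286 / 1.128 = 310.3799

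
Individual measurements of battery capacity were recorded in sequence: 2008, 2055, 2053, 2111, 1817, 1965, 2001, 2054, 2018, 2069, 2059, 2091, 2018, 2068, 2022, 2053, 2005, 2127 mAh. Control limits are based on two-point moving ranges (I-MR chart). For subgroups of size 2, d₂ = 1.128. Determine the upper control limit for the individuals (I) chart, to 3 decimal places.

X̄ = (2008 + 2055 + 2053 + 2111 + 1817 + 1965 + 2001 + 2054 + 2018 + 2069 + 2059 + 2091 + 2018 + 2068 + 2022 + 2053 + 2005 + 2127) / 18 = 2033.0000
Moving ranges: 47, 2, 58, 294, 148, 36, 53, 36, 51, 10, 32, 73, 50, 46, 31, 48, 122; M̄R̄ = 1137.0000 / 17 = 66.8824
UCL = X̄ + 3·M̄R̄/d₂ = 2033.0000 + 3 × 66.8824 / 1.128 = 2210.8786

2210.879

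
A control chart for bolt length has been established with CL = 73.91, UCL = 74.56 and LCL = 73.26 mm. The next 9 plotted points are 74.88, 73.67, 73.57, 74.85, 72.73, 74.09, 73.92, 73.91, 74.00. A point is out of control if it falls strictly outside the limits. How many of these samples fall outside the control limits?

Compare each point to [73.26, 74.56]: sample 1 = 74.88 > UCL; sample 4 = 74.85 > UCL; sample 5 = 72.73 < LCL.

3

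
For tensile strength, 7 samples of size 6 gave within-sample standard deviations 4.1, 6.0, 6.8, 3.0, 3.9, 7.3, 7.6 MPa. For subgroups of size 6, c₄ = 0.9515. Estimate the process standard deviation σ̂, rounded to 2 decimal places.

s̄ = (4.1 + 6.0 + 6.8 + 3.0 + 3.9 + 7.3 + 7.6) / 7 = 5.5286
σ̂ = s̄ / c₄ = 5.5286 / 0.9515 = 5.8104

5.81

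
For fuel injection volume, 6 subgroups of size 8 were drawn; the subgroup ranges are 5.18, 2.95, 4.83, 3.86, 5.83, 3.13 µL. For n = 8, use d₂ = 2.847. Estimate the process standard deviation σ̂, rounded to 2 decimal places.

R̄ = (5.18 + 2.95 + 4.83 + 3.86 + 5.83 + 3.13) / 6 = 4.2967
σ̂ = R̄ / d₂ = 4.2967 / 2.847 = 1.5092

1.51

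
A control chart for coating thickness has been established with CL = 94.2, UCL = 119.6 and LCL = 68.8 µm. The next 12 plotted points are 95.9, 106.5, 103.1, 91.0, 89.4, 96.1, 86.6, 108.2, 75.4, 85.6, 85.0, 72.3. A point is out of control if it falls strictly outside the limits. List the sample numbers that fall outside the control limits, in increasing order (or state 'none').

none

All 12 points lie within [68.8, 119.6].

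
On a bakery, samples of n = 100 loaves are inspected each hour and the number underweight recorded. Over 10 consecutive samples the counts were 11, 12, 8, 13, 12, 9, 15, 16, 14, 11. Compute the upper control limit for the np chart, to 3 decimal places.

21.884

p̄ = Σdᵢ / (k·n) = 121 / (10 × 100) = 0.12100
UCL = np̄ + 3·√(np̄(1−p̄)) = 12.1000 + 3 × √(12.1000×0.87900) = 12.1000 + 3 × 3.2613 = 21.8838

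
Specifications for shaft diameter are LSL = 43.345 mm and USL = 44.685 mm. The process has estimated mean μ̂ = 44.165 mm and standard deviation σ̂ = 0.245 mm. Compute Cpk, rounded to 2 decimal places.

Cpu = (USL − μ̂) / (3σ̂) = (44.685 − 44.165) / (3 × 0.245) = 0.7075; Cpl = (μ̂ − LSL) / (3σ̂) = (44.165 − 43.345) / (3 × 0.245) = 1.1156; Cpk = min(Cpu, Cpl) = 0.7075

0.71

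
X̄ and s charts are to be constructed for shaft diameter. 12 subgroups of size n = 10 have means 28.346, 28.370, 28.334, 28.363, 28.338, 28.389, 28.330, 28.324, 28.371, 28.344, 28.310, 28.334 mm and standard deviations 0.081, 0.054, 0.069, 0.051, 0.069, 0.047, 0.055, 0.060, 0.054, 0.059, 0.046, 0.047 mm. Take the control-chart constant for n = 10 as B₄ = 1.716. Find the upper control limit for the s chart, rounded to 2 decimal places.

0.10

s̄ = (0.081 + 0.054 + 0.069 + 0.051 + 0.069 + 0.047 + 0.055 + 0.060 + 0.054 + 0.059 + 0.046 + 0.047) / 12 = 0.0577
UCL_s = B₄·s̄ = 1.716 × 0.0577 = 0.0990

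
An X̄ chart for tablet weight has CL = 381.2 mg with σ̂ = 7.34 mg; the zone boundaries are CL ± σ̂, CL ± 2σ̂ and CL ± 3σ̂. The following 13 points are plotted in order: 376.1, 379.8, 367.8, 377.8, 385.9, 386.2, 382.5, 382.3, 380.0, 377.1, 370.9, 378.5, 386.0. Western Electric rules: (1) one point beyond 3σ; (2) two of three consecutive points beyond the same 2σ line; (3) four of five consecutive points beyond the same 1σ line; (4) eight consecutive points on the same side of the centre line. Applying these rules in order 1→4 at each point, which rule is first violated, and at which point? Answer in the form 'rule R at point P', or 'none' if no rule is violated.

none

Zone of each point (C = within 1σ̂, B = 1σ̂–2σ̂, A = 2σ̂–3σ̂, * = beyond 3σ̂; sign = side of CL): 1:-C, 2:-C, 3:-B, 4:-C, 5:+C, 6:+C, 7:+C, 8:+C, 9:-C, 10:-C, 11:-B, 12:-C, 13:+C
No rule fires across all 13 points.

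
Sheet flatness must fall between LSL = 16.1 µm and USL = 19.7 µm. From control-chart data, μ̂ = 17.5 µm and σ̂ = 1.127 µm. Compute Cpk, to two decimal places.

0.41

Cpu = (USL − μ̂) / (3σ̂) = (19.7 − 17.5) / (3 × 1.127) = 0.6507; Cpl = (μ̂ − LSL) / (3σ̂) = (17.5 − 16.1) / (3 × 1.127) = 0.4141; Cpk = min(Cpu, Cpl) = 0.4141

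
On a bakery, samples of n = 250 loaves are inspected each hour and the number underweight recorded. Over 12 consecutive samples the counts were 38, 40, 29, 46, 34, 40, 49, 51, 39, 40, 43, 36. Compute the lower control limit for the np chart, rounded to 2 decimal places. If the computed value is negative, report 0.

22.95

p̄ = Σdᵢ / (k·n) = 485 / (12 × 250) = 0.16167
LCL = np̄ − 3·√(np̄(1−p̄)) = 40.4167 − 3 × 5.8209 = 22.9540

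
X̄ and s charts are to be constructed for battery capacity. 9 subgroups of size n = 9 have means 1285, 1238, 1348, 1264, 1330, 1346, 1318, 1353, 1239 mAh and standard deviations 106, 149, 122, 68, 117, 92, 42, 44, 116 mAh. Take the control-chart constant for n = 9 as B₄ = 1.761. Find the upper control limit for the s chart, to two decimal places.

167.49

s̄ = (106 + 149 + 122 + 68 + 117 + 92 + 42 + 44 + 116) / 9 = 95.1111
UCL_s = B₄·s̄ = 1.761 × 95.1111 = 167.4907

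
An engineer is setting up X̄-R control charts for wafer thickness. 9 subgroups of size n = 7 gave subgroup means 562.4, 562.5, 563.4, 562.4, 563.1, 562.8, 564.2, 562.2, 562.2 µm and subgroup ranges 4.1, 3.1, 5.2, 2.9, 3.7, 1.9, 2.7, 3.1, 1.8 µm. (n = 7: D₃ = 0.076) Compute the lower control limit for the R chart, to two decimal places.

0.24

R̄ = (4.1 + 3.1 + 5.2 + 2.9 + 3.7 + 1.9 + 2.7 + 3.1 + 1.8) / 9 = 28.5000 / 9 = 3.1667
LCL_R = D₃·R̄ = 0.076 × 3.1667 = 0.2407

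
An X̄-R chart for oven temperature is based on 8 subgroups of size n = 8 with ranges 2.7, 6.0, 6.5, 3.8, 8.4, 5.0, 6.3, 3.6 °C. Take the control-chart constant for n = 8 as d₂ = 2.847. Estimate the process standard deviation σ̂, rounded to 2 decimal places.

1.86

R̄ = (2.7 + 6.0 + 6.5 + 3.8 + 8.4 + 5.0 + 6.3 + 3.6) / 8 = 5.2875
σ̂ = R̄ / d₂ = 5.2875 / 2.847 = 1.8572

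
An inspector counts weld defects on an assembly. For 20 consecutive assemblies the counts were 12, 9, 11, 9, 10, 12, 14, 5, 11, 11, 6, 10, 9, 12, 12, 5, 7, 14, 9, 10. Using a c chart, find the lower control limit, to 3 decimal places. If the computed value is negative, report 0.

c̄ = (12 + 9 + 11 + 9 + 10 + 12 + 14 + 5 + 11 + 11 + 6 + 10 + 9 + 12 + 12 + 5 + 7 + 14 + 9 + 10) / 20 = 198 / 20 = 9.9000
LCL = c̄ − 3√c̄ = 9.9000 − 3 × 3.1464 = 0.4607

0.461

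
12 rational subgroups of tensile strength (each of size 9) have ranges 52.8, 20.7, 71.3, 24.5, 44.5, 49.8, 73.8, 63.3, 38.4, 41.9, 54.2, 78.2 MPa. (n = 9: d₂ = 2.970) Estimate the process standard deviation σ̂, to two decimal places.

17.21

R̄ = (52.8 + 20.7 + 71.3 + 24.5 + 44.5 + 49.8 + 73.8 + 63.3 + 38.4 + 41.9 + 54.2 + 78.2) / 12 = 51.1167
σ̂ = R̄ / d₂ = 51.1167 / 2.970 = 17.2110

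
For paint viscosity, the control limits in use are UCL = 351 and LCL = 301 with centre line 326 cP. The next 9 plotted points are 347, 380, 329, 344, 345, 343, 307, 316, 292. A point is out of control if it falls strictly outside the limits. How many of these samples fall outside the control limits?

Compare each point to [301, 351]: sample 2 = 380 > UCL; sample 9 = 292 < LCL.

2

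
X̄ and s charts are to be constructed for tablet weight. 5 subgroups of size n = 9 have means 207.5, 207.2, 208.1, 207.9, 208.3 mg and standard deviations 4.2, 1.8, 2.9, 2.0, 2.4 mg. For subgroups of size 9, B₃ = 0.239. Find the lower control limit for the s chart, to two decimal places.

s̄ = (4.2 + 1.8 + 2.9 + 2.0 + 2.4) / 5 = 2.6600
LCL_s = B₃·s̄ = 0.239 × 2.6600 = 0.6357

0.64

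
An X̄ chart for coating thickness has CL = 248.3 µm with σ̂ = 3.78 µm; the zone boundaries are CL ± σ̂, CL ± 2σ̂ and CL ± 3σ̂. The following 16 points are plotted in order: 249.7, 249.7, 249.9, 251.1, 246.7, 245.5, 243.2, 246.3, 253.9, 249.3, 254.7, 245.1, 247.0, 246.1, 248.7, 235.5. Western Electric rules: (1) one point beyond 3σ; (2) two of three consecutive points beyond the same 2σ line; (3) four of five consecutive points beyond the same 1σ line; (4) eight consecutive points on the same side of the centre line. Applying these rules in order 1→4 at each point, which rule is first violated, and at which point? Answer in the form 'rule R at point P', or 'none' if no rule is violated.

Zone of each point (C = within 1σ̂, B = 1σ̂–2σ̂, A = 2σ̂–3σ̂, * = beyond 3σ̂; sign = side of CL): 1:+C, 2:+C, 3:+C, 4:+C, 5:-C, 6:-C, 7:-B, 8:-C, 9:+B, 10:+C, 11:+B, 12:-C, 13:-C, 14:-C, 15:+C, 16:-*
Rule 1 (one point beyond the 3σ limits) is satisfied at point 16.

rule 1 at point 16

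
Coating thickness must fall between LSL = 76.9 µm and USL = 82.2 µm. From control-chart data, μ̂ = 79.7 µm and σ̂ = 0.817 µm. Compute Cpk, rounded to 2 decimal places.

Cpu = (USL − μ̂) / (3σ̂) = (82.2 − 79.7) / (3 × 0.817) = 1.0200; Cpl = (μ̂ − LSL) / (3σ̂) = (79.7 − 76.9) / (3 × 0.817) = 1.1424; Cpk = min(Cpu, Cpl) = 1.0200

1.02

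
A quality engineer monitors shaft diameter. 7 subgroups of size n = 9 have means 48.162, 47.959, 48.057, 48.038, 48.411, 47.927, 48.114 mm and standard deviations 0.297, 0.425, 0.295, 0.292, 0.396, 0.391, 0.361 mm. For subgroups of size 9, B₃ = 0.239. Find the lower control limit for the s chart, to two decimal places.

0.08

s̄ = (0.297 + 0.425 + 0.295 + 0.292 + 0.396 + 0.391 + 0.361) / 7 = 0.3510
LCL_s = B₃·s̄ = 0.239 × 0.3510 = 0.0839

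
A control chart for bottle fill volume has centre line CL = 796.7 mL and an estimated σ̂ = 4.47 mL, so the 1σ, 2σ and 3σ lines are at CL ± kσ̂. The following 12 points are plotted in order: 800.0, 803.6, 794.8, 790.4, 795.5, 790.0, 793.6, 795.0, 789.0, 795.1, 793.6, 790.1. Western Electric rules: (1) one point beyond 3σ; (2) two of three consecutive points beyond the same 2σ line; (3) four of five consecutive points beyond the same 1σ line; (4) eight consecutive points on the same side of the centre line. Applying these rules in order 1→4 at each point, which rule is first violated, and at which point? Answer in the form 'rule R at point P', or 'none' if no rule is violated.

rule 4 at point 10

Zone of each point (C = within 1σ̂, B = 1σ̂–2σ̂, A = 2σ̂–3σ̂, * = beyond 3σ̂; sign = side of CL): 1:+C, 2:+B, 3:-C, 4:-B, 5:-C, 6:-B, 7:-C, 8:-C, 9:-B, 10:-C, 11:-C, 12:-B
Rule 4 (eight consecutive points on the same side of the centre line) is satisfied at point 10.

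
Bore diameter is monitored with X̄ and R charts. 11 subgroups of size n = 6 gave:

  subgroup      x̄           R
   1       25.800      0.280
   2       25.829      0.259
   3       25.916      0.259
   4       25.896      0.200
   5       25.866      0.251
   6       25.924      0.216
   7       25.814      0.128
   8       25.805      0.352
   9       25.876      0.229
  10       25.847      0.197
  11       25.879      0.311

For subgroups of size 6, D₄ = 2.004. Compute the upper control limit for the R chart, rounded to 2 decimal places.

0.49

R̄ = (0.280 + 0.259 + 0.259 + 0.200 + 0.251 + 0.216 + 0.128 + 0.352 + 0.229 + 0.197 + 0.311) / 11 = 2.6820 / 11 = 0.2438
UCL_R = D₄·R̄ = 2.004 × 0.2438 = 0.4886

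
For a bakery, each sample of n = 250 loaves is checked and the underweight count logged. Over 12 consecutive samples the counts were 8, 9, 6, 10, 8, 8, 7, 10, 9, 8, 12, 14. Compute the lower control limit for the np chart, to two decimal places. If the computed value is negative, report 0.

p̄ = Σdᵢ / (k·n) = 109 / (12 × 250) = 0.03633
LCL = np̄ − 3·√(np̄(1−p̄)) = 9.0833 − 3 × 2.9586 = 0.2075

0.21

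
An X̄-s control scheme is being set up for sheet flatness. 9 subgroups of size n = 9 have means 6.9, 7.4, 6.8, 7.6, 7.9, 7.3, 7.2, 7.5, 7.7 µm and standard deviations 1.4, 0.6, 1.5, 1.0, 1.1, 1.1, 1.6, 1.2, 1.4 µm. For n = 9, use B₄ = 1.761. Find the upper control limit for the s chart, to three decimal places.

2.133

s̄ = (1.4 + 0.6 + 1.5 + 1.0 + 1.1 + 1.1 + 1.6 + 1.2 + 1.4) / 9 = 1.2111
UCL_s = B₄·s̄ = 1.761 × 1.2111 = 2.1328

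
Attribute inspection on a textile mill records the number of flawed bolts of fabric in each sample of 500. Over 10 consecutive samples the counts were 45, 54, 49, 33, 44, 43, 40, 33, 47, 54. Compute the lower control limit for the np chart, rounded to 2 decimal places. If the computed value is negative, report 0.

p̄ = Σdᵢ / (k·n) = 442 / (10 × 500) = 0.08840
LCL = np̄ − 3·√(np̄(1−p̄)) = 44.2000 − 3 × 6.3477 = 25.1570

25.16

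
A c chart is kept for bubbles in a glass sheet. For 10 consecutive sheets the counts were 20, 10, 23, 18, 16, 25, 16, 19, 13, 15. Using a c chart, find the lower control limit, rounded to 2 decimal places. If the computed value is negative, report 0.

c̄ = (20 + 10 + 23 + 18 + 16 + 25 + 16 + 19 + 13 + 15) / 10 = 175 / 10 = 17.5000
LCL = c̄ − 3√c̄ = 17.5000 − 3 × 4.1833 = 4.9501

4.95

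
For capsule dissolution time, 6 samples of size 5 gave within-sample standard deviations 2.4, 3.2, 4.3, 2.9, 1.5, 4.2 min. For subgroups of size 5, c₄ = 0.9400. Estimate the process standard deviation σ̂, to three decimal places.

3.280

s̄ = (2.4 + 3.2 + 4.3 + 2.9 + 1.5 + 4.2) / 6 = 3.0833
σ̂ = s̄ / c₄ = 3.0833 / 0.9400 = 3.2801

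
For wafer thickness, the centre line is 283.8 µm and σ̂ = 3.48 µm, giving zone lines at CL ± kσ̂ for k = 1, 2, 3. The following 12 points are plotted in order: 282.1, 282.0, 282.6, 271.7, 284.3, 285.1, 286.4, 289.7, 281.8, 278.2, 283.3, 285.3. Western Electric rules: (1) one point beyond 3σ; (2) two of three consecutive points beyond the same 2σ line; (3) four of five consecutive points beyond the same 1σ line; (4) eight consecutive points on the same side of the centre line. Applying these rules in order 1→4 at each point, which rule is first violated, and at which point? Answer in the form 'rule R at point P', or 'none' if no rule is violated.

Zone of each point (C = within 1σ̂, B = 1σ̂–2σ̂, A = 2σ̂–3σ̂, * = beyond 3σ̂; sign = side of CL): 1:-C, 2:-C, 3:-C, 4:-*, 5:+C, 6:+C, 7:+C, 8:+B, 9:-C, 10:-B, 11:-C, 12:+C
Rule 1 (one point beyond the 3σ limits) is satisfied at point 4.

rule 1 at point 4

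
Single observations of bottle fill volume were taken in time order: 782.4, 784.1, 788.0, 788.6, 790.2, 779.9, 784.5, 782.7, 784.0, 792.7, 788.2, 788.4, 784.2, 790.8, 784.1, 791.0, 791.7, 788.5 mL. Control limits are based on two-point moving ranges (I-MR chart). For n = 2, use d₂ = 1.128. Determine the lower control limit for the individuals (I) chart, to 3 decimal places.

X̄ = (782.4 + 784.1 + 788.0 + 788.6 + 790.2 + 779.9 + 784.5 + 782.7 + 784.0 + 792.7 + 788.2 + 788.4 + 784.2 + 790.8 + 784.1 + 791.0 + 791.7 + 788.5) / 18 = 786.8889
Moving ranges: 1.7, 3.9, 0.6, 1.6, 10.3, 4.6, 1.8, 1.3, 8.7, 4.5, 0.2, 4.2, 6.6, 6.7, 6.9, 0.7, 3.2; M̄R̄ = 67.5000 / 17 = 3.9706
LCL = X̄ − 3·M̄R̄/d₂ = 786.8889 − 3 × 3.9706 / 1.128 = 776.3288

776.329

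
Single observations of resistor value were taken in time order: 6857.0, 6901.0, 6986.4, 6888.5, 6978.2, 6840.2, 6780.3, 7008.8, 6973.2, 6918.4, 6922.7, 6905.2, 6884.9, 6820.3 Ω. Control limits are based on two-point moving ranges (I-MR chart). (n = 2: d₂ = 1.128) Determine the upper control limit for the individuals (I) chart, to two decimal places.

7097.06

X̄ = (6857.0 + 6901.0 + 6986.4 + 6888.5 + 6978.2 + 6840.2 + 6780.3 + 7008.8 + 6973.2 + 6918.4 + 6922.7 + 6905.2 + 6884.9 + 6820.3) / 14 = 6904.6500
Moving ranges: 44.0, 85.4, 97.9, 89.7, 138.0, 59.9, 228.5, 35.6, 54.8, 4.3, 17.5, 20.3, 64.6; M̄R̄ = 940.5000 / 13 = 72.3462
UCL = X̄ + 3·M̄R̄/d₂ = 6904.6500 + 3 × 72.3462 / 1.128 = 7097.0600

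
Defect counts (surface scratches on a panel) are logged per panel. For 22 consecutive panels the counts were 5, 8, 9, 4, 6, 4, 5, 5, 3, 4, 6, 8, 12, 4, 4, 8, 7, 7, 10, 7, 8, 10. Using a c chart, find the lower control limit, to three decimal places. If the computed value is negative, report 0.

c̄ = (5 + 8 + 9 + 4 + 6 + 4 + 5 + 5 + 3 + 4 + 6 + 8 + 12 + 4 + 4 + 8 + 7 + 7 + 10 + 7 + 8 + 10) / 22 = 144 / 22 = 6.5455
LCL = c̄ − 3√c̄ = 6.5455 − 3 × 2.5584 = -1.1298 → 0 (cannot be negative)

0.000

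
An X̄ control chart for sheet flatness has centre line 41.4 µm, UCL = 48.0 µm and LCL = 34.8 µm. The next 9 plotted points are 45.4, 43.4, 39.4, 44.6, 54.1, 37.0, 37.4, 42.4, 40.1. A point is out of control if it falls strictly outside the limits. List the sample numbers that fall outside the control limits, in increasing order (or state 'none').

5

Compare each point to [34.8, 48.0]: sample 5 = 54.1 > UCL.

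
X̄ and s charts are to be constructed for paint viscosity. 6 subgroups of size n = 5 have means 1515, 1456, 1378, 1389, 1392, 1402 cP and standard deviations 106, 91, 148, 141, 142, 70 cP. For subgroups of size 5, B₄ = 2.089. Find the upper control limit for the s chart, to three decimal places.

s̄ = (106 + 91 + 148 + 141 + 142 + 70) / 6 = 116.3333
UCL_s = B₄·s̄ = 2.089 × 116.3333 = 243.0203

243.020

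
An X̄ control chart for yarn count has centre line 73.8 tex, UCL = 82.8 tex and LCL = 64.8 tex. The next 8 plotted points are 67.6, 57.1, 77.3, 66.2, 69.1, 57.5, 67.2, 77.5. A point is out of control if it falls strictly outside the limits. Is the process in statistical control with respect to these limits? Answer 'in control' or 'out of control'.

Compare each point to [64.8, 82.8]: sample 2 = 57.1 < LCL; sample 6 = 57.5 < LCL.

out of control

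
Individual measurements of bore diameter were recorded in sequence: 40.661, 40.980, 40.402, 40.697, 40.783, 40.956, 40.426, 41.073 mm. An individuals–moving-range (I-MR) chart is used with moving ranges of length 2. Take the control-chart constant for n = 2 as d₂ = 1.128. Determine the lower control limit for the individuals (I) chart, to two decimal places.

X̄ = (40.661 + 40.980 + 40.402 + 40.697 + 40.783 + 40.956 + 40.426 + 41.073) / 8 = 40.7473
Moving ranges: 0.319, 0.578, 0.295, 0.086, 0.173, 0.530, 0.647; M̄R̄ = 2.6280 / 7 = 0.3754
LCL = X̄ − 3·M̄R̄/d₂ = 40.7473 − 3 × 0.3754 / 1.128 = 39.7488

39.75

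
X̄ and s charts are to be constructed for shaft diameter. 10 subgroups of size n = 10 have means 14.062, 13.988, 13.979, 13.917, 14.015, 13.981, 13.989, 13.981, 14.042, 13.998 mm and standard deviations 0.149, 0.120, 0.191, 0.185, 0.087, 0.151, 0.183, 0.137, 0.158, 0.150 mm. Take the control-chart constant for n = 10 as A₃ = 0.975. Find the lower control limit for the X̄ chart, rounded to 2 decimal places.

X̄̄ = (14.062 + 13.988 + 13.979 + 13.917 + 14.015 + 13.981 + 13.989 + 13.981 + 14.042 + 13.998) / 10 = 13.9952
s̄ = (0.149 + 0.120 + 0.191 + 0.185 + 0.087 + 0.151 + 0.183 + 0.137 + 0.158 + 0.150) / 10 = 0.1511
LCL = X̄̄ − A₃·s̄ = 13.9952 − 0.975 × 0.1511 = 13.8479

13.85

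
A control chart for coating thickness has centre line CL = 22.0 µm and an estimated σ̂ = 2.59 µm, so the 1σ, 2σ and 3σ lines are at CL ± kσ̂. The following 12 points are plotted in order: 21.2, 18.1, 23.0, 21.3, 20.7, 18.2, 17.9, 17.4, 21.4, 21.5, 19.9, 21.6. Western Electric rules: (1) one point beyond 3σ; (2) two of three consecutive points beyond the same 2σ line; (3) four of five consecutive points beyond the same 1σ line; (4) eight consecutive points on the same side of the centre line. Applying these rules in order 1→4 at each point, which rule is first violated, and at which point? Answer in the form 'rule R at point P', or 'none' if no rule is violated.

Zone of each point (C = within 1σ̂, B = 1σ̂–2σ̂, A = 2σ̂–3σ̂, * = beyond 3σ̂; sign = side of CL): 1:-C, 2:-B, 3:+C, 4:-C, 5:-C, 6:-B, 7:-B, 8:-B, 9:-C, 10:-C, 11:-C, 12:-C
Rule 4 (eight consecutive points on the same side of the centre line) is satisfied at point 11.

rule 4 at point 11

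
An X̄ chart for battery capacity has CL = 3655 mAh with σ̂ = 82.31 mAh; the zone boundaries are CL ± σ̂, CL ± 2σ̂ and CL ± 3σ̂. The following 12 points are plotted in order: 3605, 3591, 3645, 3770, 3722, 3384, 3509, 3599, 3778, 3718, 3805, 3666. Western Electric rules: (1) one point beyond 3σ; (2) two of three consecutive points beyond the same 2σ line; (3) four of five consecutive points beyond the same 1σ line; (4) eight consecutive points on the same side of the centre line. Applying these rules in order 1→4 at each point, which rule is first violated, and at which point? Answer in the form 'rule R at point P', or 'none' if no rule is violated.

Zone of each point (C = within 1σ̂, B = 1σ̂–2σ̂, A = 2σ̂–3σ̂, * = beyond 3σ̂; sign = side of CL): 1:-C, 2:-C, 3:-C, 4:+B, 5:+C, 6:-*, 7:-B, 8:-C, 9:+B, 10:+C, 11:+B, 12:+C
Rule 1 (one point beyond the 3σ limits) is satisfied at point 6.

rule 1 at point 6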